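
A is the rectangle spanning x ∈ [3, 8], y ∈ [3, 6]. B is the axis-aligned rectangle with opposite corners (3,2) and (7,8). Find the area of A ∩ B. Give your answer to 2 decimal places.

|A∩B|: x∈[3,7], y∈[3,6] → 4·3 = 12.

12.00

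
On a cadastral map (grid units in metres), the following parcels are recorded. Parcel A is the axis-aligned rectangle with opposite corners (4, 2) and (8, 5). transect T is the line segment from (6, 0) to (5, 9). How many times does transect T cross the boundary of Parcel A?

2

The segment meets the boundary at (5.444,5), (5.778,2).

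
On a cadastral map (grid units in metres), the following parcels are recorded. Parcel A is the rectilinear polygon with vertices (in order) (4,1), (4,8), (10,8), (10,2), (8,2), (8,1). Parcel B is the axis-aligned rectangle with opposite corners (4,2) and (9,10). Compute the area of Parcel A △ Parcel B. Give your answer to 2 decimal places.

|Parcel A| = 40, |Parcel B| = 40, |Parcel A∩Parcel B| = 30.
|Parcel A △ Parcel B| = |Parcel A| + |Parcel B| − 2·|Parcel A∩Parcel B| = 40 + 40 − 60 = 20.00.

20.00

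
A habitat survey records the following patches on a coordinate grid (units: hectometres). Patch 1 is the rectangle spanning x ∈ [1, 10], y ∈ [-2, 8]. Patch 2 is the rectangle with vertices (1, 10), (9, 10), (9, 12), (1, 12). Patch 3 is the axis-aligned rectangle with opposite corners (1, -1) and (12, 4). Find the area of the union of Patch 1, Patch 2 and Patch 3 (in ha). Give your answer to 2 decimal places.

By inclusion–exclusion:
Individual areas: |Patch 1| = 90, |Patch 2| = 16, |Patch 3| = 55.
|Patch 1∩Patch 2| = 0 (no overlap).
|Patch 1∩Patch 3|: x∈[1,10], y∈[-1,4] → 9·5 = 45.
|Patch 2∩Patch 3| = 0 (no overlap).
|Patch 1∩Patch 2∩Patch 3| = 0.
|Patch 1 ∪ Patch 2 ∪ Patch 3| = 161 − 45 + 0 = 116.00.

116.00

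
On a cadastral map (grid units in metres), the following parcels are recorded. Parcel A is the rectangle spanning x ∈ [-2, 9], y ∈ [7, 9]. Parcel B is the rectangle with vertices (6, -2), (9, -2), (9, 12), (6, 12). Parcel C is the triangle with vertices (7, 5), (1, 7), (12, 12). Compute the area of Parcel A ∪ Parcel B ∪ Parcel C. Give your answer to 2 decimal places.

By inclusion–exclusion:
Individual areas: |Parcel A| = 22, |Parcel B| = 42, |Parcel C| = 26.
|Parcel A∩Parcel B|: x∈[6,9], y∈[7,9] → 3·2 = 6.
|Parcel A∩Parcel C| = 11.3714.
|Parcel B∩Parcel C| = 11.897.
|Parcel A∩Parcel B∩Parcel C| = 5.7714.
|Parcel A ∪ Parcel B ∪ Parcel C| = 90 − 29.2684 + 5.7714 = 66.50.

66.50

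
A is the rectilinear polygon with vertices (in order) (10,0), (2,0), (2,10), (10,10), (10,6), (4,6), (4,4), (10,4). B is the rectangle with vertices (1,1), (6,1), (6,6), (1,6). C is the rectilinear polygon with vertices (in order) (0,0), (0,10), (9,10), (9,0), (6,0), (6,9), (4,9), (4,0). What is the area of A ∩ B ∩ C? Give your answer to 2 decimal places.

10.00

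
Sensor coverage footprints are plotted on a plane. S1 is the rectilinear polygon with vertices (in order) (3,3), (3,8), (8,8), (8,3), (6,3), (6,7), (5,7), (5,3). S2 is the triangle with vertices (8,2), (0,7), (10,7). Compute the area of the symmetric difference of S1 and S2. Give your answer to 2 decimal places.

20.10

|S1| = 21, |S2| = 25, |S1∩S2| = 12.95.
|S1 △ S2| = |S1| + |S2| − 2·|S1∩S2| = 21 + 25 − 25.9 = 20.10.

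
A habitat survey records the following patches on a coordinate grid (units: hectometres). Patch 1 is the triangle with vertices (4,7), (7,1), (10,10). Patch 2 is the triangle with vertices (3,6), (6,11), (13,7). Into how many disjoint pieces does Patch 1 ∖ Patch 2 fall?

Patch 1 ∖ Patch 2 splits into 2 disjoint pieces (area 11.9704, area 0.54).

2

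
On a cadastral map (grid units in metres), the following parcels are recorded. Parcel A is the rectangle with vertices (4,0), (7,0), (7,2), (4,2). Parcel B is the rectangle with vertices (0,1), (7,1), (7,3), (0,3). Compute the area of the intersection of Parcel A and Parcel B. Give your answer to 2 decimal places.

3.00

|Parcel A∩Parcel B|: x∈[4,7], y∈[1,2] → 3·1 = 3.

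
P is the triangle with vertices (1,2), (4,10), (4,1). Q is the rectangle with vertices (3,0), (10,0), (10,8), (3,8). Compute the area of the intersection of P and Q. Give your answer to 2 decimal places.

6.75

The intersection is the polygon with vertices (3.25,8), (4,8), (4,1), (3,1.333), (3,7.333).
By the shoelace formula its area is 6.75.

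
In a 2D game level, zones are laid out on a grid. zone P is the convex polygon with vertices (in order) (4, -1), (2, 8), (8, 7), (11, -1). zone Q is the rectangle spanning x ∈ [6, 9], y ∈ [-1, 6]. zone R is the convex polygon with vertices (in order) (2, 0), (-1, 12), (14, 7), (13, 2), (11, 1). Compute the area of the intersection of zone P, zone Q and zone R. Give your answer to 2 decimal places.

The intersection is the polygon with vertices (9,0.778), (6,0.444), (6,6), (8.375,6), (9,4.333).
By the shoelace formula its area is 15.65.

15.65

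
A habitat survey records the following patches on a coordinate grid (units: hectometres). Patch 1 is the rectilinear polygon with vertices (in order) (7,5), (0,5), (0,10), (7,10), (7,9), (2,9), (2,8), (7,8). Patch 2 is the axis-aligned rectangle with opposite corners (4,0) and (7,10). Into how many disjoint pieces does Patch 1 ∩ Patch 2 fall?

Patch 1 ∩ Patch 2 splits into 2 disjoint pieces (area 9, area 3).

2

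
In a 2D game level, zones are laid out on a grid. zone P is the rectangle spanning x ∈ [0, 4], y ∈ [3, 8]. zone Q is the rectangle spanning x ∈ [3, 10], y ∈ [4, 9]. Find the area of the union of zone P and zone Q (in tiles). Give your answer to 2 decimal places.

51.00

By inclusion–exclusion:
Individual areas: |zone P| = 20, |zone Q| = 35.
|zone P∩zone Q|: x∈[3,4], y∈[4,8] → 1·4 = 4.
|zone P ∪ zone Q| = 55 − 4 = 51.00.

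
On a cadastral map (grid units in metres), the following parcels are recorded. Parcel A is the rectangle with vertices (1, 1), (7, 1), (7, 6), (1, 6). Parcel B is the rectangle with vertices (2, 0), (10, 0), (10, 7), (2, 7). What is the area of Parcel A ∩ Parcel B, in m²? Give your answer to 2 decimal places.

|Parcel A∩Parcel B|: x∈[2,7], y∈[1,6] → 5·5 = 25.

25.00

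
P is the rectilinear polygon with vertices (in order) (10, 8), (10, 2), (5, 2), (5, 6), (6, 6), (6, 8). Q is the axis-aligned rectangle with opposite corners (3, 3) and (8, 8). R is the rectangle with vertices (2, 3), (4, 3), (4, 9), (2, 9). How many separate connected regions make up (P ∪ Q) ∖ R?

1

(P ∪ Q) ∖ R is a single connected region.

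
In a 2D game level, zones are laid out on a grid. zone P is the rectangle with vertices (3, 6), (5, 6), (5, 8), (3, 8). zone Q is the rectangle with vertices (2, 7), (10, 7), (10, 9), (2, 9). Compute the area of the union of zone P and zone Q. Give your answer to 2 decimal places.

By inclusion–exclusion:
Individual areas: |zone P| = 4, |zone Q| = 16.
|zone P∩zone Q|: x∈[3,5], y∈[7,8] → 2·1 = 2.
|zone P ∪ zone Q| = 20 − 2 = 18.00.

18.00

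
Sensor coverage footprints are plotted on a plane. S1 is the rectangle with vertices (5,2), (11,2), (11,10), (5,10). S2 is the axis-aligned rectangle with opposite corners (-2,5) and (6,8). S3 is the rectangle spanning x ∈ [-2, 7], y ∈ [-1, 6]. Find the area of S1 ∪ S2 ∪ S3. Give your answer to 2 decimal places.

By inclusion–exclusion:
Individual areas: |S1| = 48, |S2| = 24, |S3| = 63.
|S1∩S2|: x∈[5,6], y∈[5,8] → 1·3 = 3.
|S1∩S3|: x∈[5,7], y∈[2,6] → 2·4 = 8.
|S2∩S3|: x∈[-2,6], y∈[5,6] → 8·1 = 8.
|S1∩S2∩S3| = 1.
|S1 ∪ S2 ∪ S3| = 135 − 19 + 1 = 117.00.

117.00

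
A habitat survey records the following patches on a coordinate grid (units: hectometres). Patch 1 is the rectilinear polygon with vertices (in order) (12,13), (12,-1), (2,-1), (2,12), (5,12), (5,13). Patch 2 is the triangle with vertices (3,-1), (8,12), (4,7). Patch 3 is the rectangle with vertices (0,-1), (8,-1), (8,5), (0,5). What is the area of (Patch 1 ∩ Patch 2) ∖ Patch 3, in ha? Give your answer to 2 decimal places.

|Patch 1 ∩ Patch 2| = 13.5.
|(Patch 1 ∩ Patch 2) ∩ Patch 3| = 4.6731.
|(Patch 1 ∩ Patch 2) ∖ Patch 3| = 13.5 − 4.6731 = 8.83.

8.83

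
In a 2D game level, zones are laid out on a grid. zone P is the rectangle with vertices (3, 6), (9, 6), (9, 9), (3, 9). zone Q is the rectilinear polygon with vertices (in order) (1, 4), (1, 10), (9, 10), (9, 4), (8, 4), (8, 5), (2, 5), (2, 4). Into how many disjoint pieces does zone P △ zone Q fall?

1

zone P △ zone Q is a single connected region.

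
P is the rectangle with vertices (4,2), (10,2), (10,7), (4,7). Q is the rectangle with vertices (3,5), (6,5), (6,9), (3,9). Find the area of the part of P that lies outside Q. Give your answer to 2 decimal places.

|P∩Q|: x∈[4,6], y∈[5,7] → 2·2 = 4.
|P| = 30.
|P ∖ Q| = |P| − |P∩Q| = 30 − 4 = 26.00.

26.00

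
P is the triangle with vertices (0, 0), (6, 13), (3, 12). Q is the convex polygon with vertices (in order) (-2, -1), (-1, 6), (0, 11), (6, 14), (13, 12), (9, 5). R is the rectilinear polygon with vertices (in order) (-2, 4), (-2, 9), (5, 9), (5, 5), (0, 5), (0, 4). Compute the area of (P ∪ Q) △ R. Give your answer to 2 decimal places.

102.23

|P ∪ Q| = 121.0014.
|(P ∪ Q) ∩ R| = 24.3857.
|(P ∪ Q) △ R| = 121.0014 + 30 − 48.7714 = 102.23.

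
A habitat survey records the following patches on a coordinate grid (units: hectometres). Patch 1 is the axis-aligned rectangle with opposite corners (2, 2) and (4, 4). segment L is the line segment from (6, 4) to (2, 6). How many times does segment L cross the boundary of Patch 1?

0

The segment lies entirely outside Patch 1 and never meets its boundary.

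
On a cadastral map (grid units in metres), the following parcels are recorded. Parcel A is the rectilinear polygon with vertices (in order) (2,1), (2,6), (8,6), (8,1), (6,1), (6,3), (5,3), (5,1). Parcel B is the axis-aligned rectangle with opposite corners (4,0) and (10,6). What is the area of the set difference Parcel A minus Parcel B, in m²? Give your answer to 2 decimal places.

10.00

|Parcel A| = 28, |Parcel A∩Parcel B| = 18.
|Parcel A ∖ Parcel B| = |Parcel A| − |Parcel A∩Parcel B| = 28 − 18 = 10.00.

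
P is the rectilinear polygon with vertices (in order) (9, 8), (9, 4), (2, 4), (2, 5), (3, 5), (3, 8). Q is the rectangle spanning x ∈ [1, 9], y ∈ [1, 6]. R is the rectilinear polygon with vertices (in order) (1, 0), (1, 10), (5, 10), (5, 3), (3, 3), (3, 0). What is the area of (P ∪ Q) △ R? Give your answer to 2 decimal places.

|P ∪ Q| = 52.
|(P ∪ Q) ∩ R| = 20.
|(P ∪ Q) △ R| = 52 + 34 − 40 = 46.00.

46.00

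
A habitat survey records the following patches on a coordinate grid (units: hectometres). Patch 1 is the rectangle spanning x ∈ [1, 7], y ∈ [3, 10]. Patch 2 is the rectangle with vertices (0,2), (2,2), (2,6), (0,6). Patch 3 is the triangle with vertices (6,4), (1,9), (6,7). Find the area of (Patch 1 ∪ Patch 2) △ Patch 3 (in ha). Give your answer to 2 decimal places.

39.50

|Patch 1 ∪ Patch 2| = 47.
|(Patch 1 ∪ Patch 2) ∩ Patch 3| = 7.5.
|(Patch 1 ∪ Patch 2) △ Patch 3| = 47 + 7.5 − 15 = 39.50.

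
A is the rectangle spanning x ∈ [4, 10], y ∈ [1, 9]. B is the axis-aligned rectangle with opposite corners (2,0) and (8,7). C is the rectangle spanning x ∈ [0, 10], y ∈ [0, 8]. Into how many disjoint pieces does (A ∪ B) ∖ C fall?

1

(A ∪ B) ∖ C is a single connected region.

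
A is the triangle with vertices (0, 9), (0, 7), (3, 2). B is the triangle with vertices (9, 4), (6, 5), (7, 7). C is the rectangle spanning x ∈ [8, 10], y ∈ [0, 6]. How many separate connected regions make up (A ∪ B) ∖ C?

(A ∪ B) ∖ C splits into 2 disjoint pieces (area 3, area 2.9167).

2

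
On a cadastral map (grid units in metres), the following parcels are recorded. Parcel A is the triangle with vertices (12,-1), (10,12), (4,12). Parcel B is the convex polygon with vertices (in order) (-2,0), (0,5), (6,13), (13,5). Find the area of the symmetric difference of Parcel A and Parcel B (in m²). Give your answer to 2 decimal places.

|Parcel A| = 39, |Parcel B| = 84.5, |Parcel A∩Parcel B| = 25.808.
|Parcel A △ Parcel B| = |Parcel A| + |Parcel B| − 2·|Parcel A∩Parcel B| = 39 + 84.5 − 51.616 = 71.88.

71.88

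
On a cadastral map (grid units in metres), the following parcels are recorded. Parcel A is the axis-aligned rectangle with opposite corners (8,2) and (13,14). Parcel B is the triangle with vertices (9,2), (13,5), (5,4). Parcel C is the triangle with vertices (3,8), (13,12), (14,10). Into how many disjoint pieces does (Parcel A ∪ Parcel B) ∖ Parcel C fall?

(Parcel A ∪ Parcel B) ∖ Parcel C splits into 2 disjoint pieces (area 39.6307, area 15).

2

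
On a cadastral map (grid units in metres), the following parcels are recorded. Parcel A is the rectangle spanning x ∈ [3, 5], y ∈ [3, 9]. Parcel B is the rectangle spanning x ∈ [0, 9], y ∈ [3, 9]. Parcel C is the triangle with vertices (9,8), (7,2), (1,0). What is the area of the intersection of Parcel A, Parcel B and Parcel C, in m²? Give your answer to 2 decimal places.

The intersection is the polygon with vertices (4,3), (5,4), (5,3).
By the shoelace formula its area is 0.50.

0.50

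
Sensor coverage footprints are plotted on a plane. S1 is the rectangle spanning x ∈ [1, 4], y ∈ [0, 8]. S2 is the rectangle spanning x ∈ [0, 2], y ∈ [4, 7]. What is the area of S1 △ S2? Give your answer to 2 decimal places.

|S1∩S2|: x∈[1,2], y∈[4,7] → 1·3 = 3.
|S1 △ S2| = |S1| + |S2| − 2·|S1∩S2| = 24 + 6 − 6 = 24.00.

24.00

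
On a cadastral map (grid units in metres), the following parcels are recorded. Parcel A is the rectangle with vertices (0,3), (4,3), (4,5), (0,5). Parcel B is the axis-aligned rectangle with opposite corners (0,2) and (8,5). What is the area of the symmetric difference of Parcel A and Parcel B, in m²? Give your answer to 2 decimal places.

|Parcel A∩Parcel B|: x∈[0,4], y∈[3,5] → 4·2 = 8.
|Parcel A △ Parcel B| = |Parcel A| + |Parcel B| − 2·|Parcel A∩Parcel B| = 8 + 24 − 16 = 16.00.

16.00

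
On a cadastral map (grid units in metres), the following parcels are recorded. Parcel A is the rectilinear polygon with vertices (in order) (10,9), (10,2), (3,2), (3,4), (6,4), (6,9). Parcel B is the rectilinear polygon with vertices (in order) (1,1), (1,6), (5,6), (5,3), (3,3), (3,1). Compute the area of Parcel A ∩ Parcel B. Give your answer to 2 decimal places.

2.00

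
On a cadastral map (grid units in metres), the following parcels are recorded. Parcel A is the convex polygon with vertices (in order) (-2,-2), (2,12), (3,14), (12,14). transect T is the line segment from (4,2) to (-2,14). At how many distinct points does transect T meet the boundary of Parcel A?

2

The segment meets the boundary at (0.909,8.182), (3.091,3.818).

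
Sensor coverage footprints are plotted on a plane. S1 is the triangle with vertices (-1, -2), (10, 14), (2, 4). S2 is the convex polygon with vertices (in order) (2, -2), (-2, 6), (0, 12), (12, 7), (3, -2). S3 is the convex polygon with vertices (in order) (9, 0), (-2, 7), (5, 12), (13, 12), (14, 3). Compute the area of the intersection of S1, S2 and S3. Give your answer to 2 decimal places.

4.31

The intersection is the polygon with vertices (6.3,9.375), (6.705,9.207), (3,3.818), (2.241,4.301).
By the shoelace formula its area is 4.31.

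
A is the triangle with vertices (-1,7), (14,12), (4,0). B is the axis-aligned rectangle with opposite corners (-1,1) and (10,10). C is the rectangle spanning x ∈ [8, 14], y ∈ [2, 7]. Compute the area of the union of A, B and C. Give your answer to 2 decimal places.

127.37

By inclusion–exclusion:
Individual areas: |A| = 65, |B| = 99, |C| = 30.
|A∩B| = 56.6262.
|A∩C| = 2.0167.
|B∩C|: x∈[8,10], y∈[2,7] → 2·5 = 10.
|A∩B∩C| = 2.0167.
|A ∪ B ∪ C| = 194 − 68.6429 + 2.0167 = 127.37.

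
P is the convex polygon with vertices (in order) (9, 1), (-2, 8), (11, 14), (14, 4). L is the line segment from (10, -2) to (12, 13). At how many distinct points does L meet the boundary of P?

The segment meets the boundary at (11.785,11.385), (10.522,1.913).

2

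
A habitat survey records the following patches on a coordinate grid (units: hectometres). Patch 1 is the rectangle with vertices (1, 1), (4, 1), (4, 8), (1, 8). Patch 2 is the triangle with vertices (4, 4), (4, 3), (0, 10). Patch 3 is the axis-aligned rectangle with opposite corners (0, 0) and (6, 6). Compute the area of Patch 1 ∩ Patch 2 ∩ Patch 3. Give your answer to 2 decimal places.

The intersection is the polygon with vertices (2.286,6), (2.667,6), (4,4), (4,3).
By the shoelace formula its area is 1.24.

1.24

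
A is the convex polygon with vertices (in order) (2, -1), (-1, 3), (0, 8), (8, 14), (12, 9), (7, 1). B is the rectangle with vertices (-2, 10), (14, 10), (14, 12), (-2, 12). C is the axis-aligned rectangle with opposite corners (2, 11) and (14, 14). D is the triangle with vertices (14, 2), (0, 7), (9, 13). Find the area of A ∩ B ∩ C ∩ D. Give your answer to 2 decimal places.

2.93

The intersection is the polygon with vertices (6,11), (7.5,12), (9.454,12), (9.909,11).
By the shoelace formula its area is 2.93.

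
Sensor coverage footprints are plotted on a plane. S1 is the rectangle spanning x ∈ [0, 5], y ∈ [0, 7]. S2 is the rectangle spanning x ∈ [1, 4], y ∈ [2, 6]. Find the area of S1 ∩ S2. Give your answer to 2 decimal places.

12.00

|S1∩S2|: x∈[1,4], y∈[2,6] → 3·4 = 12.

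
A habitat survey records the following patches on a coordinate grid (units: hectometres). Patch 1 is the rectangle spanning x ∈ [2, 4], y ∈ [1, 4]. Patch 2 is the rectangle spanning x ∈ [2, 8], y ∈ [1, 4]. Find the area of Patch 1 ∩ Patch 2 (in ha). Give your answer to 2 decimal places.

6.00

|Patch 1∩Patch 2|: x∈[2,4], y∈[1,4] → 2·3 = 6.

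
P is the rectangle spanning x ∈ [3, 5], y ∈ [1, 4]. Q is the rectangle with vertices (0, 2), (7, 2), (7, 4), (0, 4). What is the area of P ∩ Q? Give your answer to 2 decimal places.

|P∩Q|: x∈[3,5], y∈[2,4] → 2·2 = 4.

4.00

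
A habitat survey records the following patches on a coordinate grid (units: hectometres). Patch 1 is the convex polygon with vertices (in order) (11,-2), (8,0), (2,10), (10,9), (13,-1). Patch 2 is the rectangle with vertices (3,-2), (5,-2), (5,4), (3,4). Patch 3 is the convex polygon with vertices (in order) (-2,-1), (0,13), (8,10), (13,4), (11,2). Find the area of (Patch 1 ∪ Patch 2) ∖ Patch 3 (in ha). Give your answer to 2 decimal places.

20.67

|Patch 1 ∪ Patch 2| = 76.
|(Patch 1 ∪ Patch 2) ∩ Patch 3| = 55.3322.
|(Patch 1 ∪ Patch 2) ∖ Patch 3| = 76 − 55.3322 = 20.67.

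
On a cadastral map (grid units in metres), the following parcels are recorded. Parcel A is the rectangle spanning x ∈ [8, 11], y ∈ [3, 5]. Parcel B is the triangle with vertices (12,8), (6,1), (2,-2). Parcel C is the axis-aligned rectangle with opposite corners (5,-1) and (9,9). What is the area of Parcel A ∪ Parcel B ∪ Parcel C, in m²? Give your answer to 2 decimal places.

By inclusion–exclusion:
Individual areas: |Parcel A| = 6, |Parcel B| = 5, |Parcel C| = 40.
|Parcel A∩Parcel B| = 0.6905.
|Parcel A∩Parcel C|: x∈[8,9], y∈[3,5] → 1·2 = 2.
|Parcel B∩Parcel C| = 3.125.
|Parcel A∩Parcel B∩Parcel C| = 0.5833.
|Parcel A ∪ Parcel B ∪ Parcel C| = 51 − 5.8155 + 0.5833 = 45.77.

45.77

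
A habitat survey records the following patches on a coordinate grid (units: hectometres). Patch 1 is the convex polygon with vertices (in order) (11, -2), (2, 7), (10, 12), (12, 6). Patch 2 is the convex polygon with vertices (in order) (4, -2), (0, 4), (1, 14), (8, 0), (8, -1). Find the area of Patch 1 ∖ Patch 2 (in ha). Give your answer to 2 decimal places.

61.76

|Patch 1| = 69.5, |Patch 1∩Patch 2| = 7.7381.
|Patch 1 ∖ Patch 2| = |Patch 1| − |Patch 1∩Patch 2| = 69.5 − 7.7381 = 61.76.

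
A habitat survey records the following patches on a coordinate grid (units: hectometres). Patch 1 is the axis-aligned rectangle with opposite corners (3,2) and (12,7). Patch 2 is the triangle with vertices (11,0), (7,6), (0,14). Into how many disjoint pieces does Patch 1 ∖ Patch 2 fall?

2

Patch 1 ∖ Patch 2 splits into 2 disjoint pieces (area 20.1042, area 22.3214).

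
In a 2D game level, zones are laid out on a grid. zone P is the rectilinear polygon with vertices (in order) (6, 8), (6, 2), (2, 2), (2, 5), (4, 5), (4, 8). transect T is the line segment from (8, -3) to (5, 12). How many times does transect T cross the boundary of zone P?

2

The segment meets the boundary at (5.8,8), (6,7).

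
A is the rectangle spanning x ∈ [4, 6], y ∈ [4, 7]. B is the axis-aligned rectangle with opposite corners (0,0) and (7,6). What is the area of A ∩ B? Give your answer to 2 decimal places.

|A∩B|: x∈[4,6], y∈[4,6] → 2·2 = 4.

4.00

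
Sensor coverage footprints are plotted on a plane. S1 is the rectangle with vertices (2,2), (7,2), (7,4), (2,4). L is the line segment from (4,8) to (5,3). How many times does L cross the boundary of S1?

1

The segment meets the boundary at (4.8,4).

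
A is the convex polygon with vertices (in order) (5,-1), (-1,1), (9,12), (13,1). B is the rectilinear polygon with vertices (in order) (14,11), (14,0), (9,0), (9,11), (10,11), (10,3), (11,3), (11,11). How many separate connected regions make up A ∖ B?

2

A ∖ B splits into 2 disjoint pieces (area 67.1818, area 4.875).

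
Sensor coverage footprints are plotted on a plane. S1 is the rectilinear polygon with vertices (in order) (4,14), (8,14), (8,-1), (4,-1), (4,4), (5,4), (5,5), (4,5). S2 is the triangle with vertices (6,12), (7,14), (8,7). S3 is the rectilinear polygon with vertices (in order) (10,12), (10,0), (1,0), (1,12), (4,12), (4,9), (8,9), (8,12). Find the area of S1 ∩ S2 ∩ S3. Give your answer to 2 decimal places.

The intersection is the polygon with vertices (8,7), (7.2,9), (7.714,9).
By the shoelace formula its area is 0.51.

0.51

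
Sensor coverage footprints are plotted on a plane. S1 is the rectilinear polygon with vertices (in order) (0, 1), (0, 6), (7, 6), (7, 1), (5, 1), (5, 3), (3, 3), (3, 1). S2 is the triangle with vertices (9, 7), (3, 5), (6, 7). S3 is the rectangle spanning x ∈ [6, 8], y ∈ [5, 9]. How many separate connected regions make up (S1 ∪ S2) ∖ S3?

2

(S1 ∪ S2) ∖ S3 splits into 2 disjoint pieces (area 30.75, area 0.1667).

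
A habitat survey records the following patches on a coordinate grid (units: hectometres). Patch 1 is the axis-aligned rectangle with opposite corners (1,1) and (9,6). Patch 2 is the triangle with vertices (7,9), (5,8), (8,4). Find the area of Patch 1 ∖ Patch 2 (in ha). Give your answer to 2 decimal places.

|Patch 1| = 40, |Patch 1∩Patch 2| = 1.1.
|Patch 1 ∖ Patch 2| = |Patch 1| − |Patch 1∩Patch 2| = 40 − 1.1 = 38.90.

38.90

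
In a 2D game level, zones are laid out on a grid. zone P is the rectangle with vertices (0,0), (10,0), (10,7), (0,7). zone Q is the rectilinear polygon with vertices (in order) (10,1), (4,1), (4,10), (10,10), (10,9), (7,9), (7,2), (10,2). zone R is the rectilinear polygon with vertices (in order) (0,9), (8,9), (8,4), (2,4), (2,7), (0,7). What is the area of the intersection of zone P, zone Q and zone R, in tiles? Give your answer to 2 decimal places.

The intersection is the polygon with vertices (4,7), (7,7), (7,4), (4,4).
By the shoelace formula its area is 9.00.

9.00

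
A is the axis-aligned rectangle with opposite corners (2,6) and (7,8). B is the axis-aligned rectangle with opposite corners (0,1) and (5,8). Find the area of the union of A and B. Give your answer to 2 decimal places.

By inclusion–exclusion:
Individual areas: |A| = 10, |B| = 35.
|A∩B|: x∈[2,5], y∈[6,8] → 3·2 = 6.
|A ∪ B| = 45 − 6 = 39.00.

39.00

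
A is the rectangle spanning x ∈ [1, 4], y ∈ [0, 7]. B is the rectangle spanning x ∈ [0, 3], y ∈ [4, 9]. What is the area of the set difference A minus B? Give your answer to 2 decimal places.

15.00

|A∩B|: x∈[1,3], y∈[4,7] → 2·3 = 6.
|A| = 21.
|A ∖ B| = |A| − |A∩B| = 21 − 6 = 15.00.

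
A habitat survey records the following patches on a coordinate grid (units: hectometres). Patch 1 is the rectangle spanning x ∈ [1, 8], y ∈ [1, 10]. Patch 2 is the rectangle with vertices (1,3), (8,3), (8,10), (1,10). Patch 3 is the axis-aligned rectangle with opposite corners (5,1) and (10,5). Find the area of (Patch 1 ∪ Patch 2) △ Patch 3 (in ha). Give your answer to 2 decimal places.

|Patch 1 ∪ Patch 2| = 63.
|(Patch 1 ∪ Patch 2) ∩ Patch 3| = 12.
|(Patch 1 ∪ Patch 2) △ Patch 3| = 63 + 20 − 24 = 59.00.

59.00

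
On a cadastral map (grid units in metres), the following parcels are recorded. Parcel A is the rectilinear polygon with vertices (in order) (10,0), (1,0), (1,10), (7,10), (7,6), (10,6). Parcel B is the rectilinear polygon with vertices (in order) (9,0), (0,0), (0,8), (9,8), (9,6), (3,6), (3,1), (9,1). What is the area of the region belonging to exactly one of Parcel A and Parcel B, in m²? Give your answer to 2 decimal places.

|Parcel A| = 78, |Parcel B| = 42, |Parcel A∩Parcel B| = 30.
|Parcel A △ Parcel B| = |Parcel A| + |Parcel B| − 2·|Parcel A∩Parcel B| = 78 + 42 − 60 = 60.00.

60.00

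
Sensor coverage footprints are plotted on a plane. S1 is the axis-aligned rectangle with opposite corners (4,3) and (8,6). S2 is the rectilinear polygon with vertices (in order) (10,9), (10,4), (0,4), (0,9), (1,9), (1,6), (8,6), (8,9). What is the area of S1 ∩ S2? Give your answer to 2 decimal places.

The intersection is the polygon with vertices (8,4), (4,4), (4,6), (8,6).
By the shoelace formula its area is 8.00.

8.00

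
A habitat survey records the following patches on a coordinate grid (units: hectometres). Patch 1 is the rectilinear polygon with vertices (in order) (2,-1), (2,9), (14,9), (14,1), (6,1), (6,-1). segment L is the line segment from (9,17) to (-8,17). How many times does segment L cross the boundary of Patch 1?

0

The segment lies entirely outside Patch 1 and never meets its boundary.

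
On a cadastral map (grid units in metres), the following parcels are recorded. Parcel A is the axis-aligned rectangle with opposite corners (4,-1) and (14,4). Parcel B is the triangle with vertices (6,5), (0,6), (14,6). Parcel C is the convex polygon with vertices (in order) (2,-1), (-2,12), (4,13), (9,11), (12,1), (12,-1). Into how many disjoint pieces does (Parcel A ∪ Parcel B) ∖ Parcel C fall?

2

(Parcel A ∪ Parcel B) ∖ Parcel C splits into 2 disjoint pieces (area 11.35, area 0.738).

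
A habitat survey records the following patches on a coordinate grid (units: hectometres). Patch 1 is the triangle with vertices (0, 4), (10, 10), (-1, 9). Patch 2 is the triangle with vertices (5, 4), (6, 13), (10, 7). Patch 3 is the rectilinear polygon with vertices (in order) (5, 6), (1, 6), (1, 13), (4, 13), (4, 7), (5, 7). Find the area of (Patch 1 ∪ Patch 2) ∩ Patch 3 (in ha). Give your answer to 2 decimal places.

10.12

The region (Patch 1 ∪ Patch 2) ∩ Patch 3 is the polygon with vertices (4,9.454), (4,7), (5,7), (3.333,6), (1,6), (1,9.182).
By the shoelace formula its area is 10.12.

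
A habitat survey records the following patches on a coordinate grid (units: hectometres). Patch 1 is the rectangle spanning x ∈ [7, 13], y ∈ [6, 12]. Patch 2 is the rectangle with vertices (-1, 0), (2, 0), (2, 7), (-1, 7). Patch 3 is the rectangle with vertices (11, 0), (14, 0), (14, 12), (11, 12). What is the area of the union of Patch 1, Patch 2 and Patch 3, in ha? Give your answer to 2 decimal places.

81.00

By inclusion–exclusion:
Individual areas: |Patch 1| = 36, |Patch 2| = 21, |Patch 3| = 36.
|Patch 1∩Patch 2| = 0 (no overlap).
|Patch 1∩Patch 3|: x∈[11,13], y∈[6,12] → 2·6 = 12.
|Patch 2∩Patch 3| = 0 (no overlap).
|Patch 1∩Patch 2∩Patch 3| = 0.
|Patch 1 ∪ Patch 2 ∪ Patch 3| = 93 − 12 + 0 = 81.00.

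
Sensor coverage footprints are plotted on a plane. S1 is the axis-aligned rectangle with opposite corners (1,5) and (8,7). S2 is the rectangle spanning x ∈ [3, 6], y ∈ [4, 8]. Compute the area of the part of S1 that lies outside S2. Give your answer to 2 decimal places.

|S1∩S2|: x∈[3,6], y∈[5,7] → 3·2 = 6.
|S1| = 14.
|S1 ∖ S2| = |S1| − |S1∩S2| = 14 − 6 = 8.00.

8.00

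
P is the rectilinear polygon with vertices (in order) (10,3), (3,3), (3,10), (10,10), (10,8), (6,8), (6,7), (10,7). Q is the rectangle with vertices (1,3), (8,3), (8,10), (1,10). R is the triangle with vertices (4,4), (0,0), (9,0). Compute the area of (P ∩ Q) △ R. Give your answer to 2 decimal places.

48.75

|P ∩ Q| = 33.
|(P ∩ Q) ∩ R| = 1.125.
|(P ∩ Q) △ R| = 33 + 18 − 2.25 = 48.75.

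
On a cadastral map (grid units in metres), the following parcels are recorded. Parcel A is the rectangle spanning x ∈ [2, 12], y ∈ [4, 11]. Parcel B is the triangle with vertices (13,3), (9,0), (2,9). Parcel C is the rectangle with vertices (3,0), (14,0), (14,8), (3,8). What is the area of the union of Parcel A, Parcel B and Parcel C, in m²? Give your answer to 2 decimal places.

122.00

By inclusion–exclusion:
Individual areas: |Parcel A| = 70, |Parcel B| = 28.5, |Parcel C| = 88.
|Parcel A∩Parcel B| = 13.1944.
|Parcel A∩Parcel C|: x∈[3,12], y∈[4,8] → 9·4 = 36.
|Parcel B∩Parcel C| = 27.9405.
|Parcel A∩Parcel B∩Parcel C| = 12.6349.
|Parcel A ∪ Parcel B ∪ Parcel C| = 186.5 − 77.1349 + 12.6349 = 122.00.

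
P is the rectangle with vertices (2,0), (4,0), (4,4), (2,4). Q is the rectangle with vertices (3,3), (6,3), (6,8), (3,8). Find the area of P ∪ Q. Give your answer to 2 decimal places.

By inclusion–exclusion:
Individual areas: |P| = 8, |Q| = 15.
|P∩Q|: x∈[3,4], y∈[3,4] → 1·1 = 1.
|P ∪ Q| = 23 − 1 = 22.00.

22.00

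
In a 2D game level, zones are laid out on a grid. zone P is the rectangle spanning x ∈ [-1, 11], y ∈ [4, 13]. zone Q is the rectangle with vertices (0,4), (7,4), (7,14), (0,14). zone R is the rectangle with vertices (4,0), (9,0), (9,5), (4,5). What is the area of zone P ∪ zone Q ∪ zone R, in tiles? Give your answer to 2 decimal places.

135.00

By inclusion–exclusion:
Individual areas: |zone P| = 108, |zone Q| = 70, |zone R| = 25.
|zone P∩zone Q|: x∈[0,7], y∈[4,13] → 7·9 = 63.
|zone P∩zone R|: x∈[4,9], y∈[4,5] → 5·1 = 5.
|zone Q∩zone R|: x∈[4,7], y∈[4,5] → 3·1 = 3.
|zone P∩zone Q∩zone R| = 3.
|zone P ∪ zone Q ∪ zone R| = 203 − 71 + 3 = 135.00.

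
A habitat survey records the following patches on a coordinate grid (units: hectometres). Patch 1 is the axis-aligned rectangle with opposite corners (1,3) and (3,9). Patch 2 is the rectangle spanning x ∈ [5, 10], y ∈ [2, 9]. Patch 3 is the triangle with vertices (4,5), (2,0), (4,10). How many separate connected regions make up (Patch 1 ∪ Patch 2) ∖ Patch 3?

2

(Patch 1 ∪ Patch 2) ∖ Patch 3 splits into 2 disjoint pieces (area 11.6, area 35).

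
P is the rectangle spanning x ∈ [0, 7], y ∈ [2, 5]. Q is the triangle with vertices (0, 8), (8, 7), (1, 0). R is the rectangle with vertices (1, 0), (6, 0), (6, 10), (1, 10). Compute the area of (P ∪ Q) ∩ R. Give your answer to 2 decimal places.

The region (P ∪ Q) ∩ R is the polygon with vertices (3,2), (1,0), (1,7.875), (6,7.25), (6,5), (6,2).
By the shoelace formula its area is 29.81.

29.81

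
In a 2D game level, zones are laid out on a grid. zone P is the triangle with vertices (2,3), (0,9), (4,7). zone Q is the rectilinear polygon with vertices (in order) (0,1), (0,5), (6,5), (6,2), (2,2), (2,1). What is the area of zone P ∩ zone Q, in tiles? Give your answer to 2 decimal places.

1.67

The intersection is the polygon with vertices (1.333,5), (3,5), (2,3).
By the shoelace formula its area is 1.67.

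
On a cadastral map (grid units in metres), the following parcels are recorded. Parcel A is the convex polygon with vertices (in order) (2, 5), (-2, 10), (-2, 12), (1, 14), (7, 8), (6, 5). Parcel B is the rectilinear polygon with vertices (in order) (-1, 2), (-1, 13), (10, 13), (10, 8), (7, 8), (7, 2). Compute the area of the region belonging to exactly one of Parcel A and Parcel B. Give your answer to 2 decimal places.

62.92

|Parcel A| = 48.5, |Parcel B| = 103, |Parcel A∩Parcel B| = 44.2917.
|Parcel A △ Parcel B| = |Parcel A| + |Parcel B| − 2·|Parcel A∩Parcel B| = 48.5 + 103 − 88.5833 = 62.92.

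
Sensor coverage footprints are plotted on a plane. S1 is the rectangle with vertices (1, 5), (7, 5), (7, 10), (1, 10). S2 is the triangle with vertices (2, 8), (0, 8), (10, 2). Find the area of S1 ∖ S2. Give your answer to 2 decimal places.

|S1| = 30, |S1∩S2| = 4.2.
|S1 ∖ S2| = |S1| − |S1∩S2| = 30 − 4.2 = 25.80.

25.80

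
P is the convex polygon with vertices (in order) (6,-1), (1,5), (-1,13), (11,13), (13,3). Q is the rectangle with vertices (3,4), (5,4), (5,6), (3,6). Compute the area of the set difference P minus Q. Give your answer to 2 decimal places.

133.00

|P| = 137, |P∩Q| = 4.
|P ∖ Q| = |P| − |P∩Q| = 137 − 4 = 133.00.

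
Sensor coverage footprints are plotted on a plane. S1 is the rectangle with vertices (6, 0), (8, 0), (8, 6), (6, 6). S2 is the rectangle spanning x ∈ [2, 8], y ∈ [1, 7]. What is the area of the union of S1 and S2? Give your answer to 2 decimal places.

By inclusion–exclusion:
Individual areas: |S1| = 12, |S2| = 36.
|S1∩S2|: x∈[6,8], y∈[1,6] → 2·5 = 10.
|S1 ∪ S2| = 48 − 10 = 38.00.

38.00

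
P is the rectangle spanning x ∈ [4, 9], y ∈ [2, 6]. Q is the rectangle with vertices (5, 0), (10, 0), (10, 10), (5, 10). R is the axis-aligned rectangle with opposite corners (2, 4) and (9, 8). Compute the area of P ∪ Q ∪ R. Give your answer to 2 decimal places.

By inclusion–exclusion:
Individual areas: |P| = 20, |Q| = 50, |R| = 28.
|P∩Q|: x∈[5,9], y∈[2,6] → 4·4 = 16.
|P∩R|: x∈[4,9], y∈[4,6] → 5·2 = 10.
|Q∩R|: x∈[5,9], y∈[4,8] → 4·4 = 16.
|P∩Q∩R| = 8.
|P ∪ Q ∪ R| = 98 − 42 + 8 = 64.00.

64.00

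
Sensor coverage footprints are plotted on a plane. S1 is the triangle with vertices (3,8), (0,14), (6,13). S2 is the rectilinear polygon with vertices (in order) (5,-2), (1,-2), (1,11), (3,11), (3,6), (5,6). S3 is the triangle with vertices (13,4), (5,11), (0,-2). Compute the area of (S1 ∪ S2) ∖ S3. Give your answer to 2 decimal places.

35.40

|S1 ∪ S2| = 56.25.
|(S1 ∪ S2) ∩ S3| = 20.8538.
|(S1 ∪ S2) ∖ S3| = 56.25 − 20.8538 = 35.40.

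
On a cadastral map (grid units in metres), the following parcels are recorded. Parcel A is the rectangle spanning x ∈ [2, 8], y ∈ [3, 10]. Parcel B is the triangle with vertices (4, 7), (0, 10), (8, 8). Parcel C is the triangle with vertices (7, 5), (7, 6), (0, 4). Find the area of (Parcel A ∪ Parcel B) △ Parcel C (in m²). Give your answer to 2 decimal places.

40.07

|Parcel A ∪ Parcel B| = 43.
|(Parcel A ∪ Parcel B) ∩ Parcel C| = 3.2143.
|(Parcel A ∪ Parcel B) △ Parcel C| = 43 + 3.5 − 6.4286 = 40.07.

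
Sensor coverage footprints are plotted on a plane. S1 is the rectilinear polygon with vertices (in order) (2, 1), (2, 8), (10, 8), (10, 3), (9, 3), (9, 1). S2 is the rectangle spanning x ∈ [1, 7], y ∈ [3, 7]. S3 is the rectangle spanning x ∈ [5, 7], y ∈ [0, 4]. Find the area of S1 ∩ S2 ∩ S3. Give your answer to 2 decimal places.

The intersection is the polygon with vertices (7,3), (5,3), (5,4), (7,4).
By the shoelace formula its area is 2.00.

2.00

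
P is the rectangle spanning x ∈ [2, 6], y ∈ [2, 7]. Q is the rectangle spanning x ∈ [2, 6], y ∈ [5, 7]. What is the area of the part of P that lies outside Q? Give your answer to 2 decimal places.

|P∩Q|: x∈[2,6], y∈[5,7] → 4·2 = 8.
|P| = 20.
|P ∖ Q| = |P| − |P∩Q| = 20 − 8 = 12.00.

12.00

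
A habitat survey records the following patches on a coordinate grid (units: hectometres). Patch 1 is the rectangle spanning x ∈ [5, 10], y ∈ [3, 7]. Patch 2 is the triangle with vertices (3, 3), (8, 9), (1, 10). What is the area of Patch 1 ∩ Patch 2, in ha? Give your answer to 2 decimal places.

The intersection is the polygon with vertices (5,7), (6.333,7), (5,5.4).
By the shoelace formula its area is 1.07.

1.07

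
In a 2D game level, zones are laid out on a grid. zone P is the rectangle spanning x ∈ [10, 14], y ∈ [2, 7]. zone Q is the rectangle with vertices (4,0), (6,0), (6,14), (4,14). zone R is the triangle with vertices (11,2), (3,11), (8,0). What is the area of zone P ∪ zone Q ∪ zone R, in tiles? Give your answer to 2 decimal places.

64.64

By inclusion–exclusion:
Individual areas: |zone P| = 20, |zone Q| = 28, |zone R| = 21.5.
|zone P∩zone Q| = 0 (no overlap).
|zone P∩zone R| = 0.5625.
|zone Q∩zone R| = 4.3.
|zone P∩zone Q∩zone R| = 0.
|zone P ∪ zone Q ∪ zone R| = 69.5 − 4.8625 + 0 = 64.64.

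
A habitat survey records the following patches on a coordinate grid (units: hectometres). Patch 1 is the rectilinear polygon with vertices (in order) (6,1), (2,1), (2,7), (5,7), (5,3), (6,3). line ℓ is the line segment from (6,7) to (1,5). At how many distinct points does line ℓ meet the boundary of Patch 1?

The segment meets the boundary at (2,5.4), (5,6.6).

2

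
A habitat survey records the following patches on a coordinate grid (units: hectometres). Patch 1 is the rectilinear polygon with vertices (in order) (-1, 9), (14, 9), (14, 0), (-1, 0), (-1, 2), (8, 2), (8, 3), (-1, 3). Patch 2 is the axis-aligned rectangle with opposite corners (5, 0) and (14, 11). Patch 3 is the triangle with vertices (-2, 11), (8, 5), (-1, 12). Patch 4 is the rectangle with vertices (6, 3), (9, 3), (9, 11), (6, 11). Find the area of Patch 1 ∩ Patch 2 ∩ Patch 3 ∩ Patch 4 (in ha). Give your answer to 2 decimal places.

The intersection is the polygon with vertices (8,5), (6,6.2), (6,6.556).
By the shoelace formula its area is 0.36.

0.36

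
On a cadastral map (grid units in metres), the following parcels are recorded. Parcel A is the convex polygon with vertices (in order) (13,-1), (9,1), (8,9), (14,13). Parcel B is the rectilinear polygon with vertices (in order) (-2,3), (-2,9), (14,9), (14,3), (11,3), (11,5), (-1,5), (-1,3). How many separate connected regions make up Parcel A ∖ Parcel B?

Parcel A ∖ Parcel B splits into 2 disjoint pieces (area 17.5714, area 11.4286).

2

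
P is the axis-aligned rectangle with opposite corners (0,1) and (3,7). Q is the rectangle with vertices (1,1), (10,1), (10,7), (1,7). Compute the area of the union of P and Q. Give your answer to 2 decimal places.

60.00

By inclusion–exclusion:
Individual areas: |P| = 18, |Q| = 54.
|P∩Q|: x∈[1,3], y∈[1,7] → 2·6 = 12.
|P ∪ Q| = 72 − 12 = 60.00.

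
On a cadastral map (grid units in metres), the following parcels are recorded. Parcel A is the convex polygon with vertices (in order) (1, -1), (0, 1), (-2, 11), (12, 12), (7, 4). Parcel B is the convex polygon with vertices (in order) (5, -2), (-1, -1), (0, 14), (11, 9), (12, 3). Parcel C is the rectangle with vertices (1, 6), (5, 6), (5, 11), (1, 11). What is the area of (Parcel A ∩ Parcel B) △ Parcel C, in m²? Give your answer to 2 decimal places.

65.37

|Parcel A ∩ Parcel B| = 85.3684.
|(Parcel A ∩ Parcel B) ∩ Parcel C| = 20.
|(Parcel A ∩ Parcel B) △ Parcel C| = 85.3684 + 20 − 40 = 65.37.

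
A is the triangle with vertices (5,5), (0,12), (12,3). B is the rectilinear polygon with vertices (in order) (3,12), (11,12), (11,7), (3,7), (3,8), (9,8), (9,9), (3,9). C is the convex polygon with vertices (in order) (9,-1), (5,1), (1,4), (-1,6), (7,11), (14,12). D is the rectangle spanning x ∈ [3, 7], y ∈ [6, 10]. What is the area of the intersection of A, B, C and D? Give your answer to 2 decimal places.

2.78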